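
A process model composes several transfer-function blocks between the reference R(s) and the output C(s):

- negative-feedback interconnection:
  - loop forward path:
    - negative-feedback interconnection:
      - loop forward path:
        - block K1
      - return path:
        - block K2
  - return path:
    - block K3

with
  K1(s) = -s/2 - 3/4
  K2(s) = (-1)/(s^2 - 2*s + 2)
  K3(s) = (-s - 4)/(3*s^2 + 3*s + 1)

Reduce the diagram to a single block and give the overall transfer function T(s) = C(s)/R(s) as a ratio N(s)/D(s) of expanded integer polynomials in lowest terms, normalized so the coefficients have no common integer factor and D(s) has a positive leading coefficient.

First reduce the diagram to T(s).

1. feedback reduction of K1, K2: (-2*s^3 + s^2 + 2*s - 6)/(4*s^2 - 6*s + 11)
2. feedback reduction of [K1/(1+K1*K2)], K3; the result is T(s) itself (integer coefficients, no common factor, positive leading denominator coefficient)

Answer: (-6*s^5 - 3*s^4 + 7*s^3 - 11*s^2 - 16*s - 6)/(14*s^4 + s^3 + 13*s^2 + 25*s + 35)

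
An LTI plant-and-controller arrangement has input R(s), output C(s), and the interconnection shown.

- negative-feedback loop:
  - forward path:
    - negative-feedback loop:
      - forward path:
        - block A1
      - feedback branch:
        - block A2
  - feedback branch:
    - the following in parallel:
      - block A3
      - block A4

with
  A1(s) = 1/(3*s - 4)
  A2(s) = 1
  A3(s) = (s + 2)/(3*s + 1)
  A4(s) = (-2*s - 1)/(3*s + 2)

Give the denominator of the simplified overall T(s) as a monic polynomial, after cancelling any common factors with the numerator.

Step 1. reduce the feedback loop with forward A1 and return A2 -> 1/(3*s - 3)
Step 2. add A3, A4 (parallel) -> (-3*s^2 + 3*s + 3)/(9*s^2 + 9*s + 2)
Step 3. reduce the feedback loop with forward [A1/(1+A1*A2)] and return (A3+A4) -> (9*s^2 + 9*s + 2)/(27*s^3 - 3*s^2 - 18*s - 3)
The result of step 3 is T(s) in lowest terms. Its denominator has leading coefficient 27; dividing the denominator through by 27 makes it monic.

Hence the answer: s^3 - s^2/9 - 2*s/3 - 1/9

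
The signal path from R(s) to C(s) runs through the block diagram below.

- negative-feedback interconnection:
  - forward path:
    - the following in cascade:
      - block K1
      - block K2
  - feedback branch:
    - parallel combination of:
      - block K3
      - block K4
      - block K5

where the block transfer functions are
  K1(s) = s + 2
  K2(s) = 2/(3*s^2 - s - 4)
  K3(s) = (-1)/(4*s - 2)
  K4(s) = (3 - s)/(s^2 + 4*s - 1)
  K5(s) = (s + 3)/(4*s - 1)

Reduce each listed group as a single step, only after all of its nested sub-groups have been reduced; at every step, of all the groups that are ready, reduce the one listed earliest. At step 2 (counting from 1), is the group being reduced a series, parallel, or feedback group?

Reducing step by step:

[1] series reduction of K1, K2
[2] combine K3, K4, K5 in parallel
[3] apply the feedback formula to (K1*K2), (K3+K4+K5)
At step 2 the group reduced is parallel.

Answer: parallel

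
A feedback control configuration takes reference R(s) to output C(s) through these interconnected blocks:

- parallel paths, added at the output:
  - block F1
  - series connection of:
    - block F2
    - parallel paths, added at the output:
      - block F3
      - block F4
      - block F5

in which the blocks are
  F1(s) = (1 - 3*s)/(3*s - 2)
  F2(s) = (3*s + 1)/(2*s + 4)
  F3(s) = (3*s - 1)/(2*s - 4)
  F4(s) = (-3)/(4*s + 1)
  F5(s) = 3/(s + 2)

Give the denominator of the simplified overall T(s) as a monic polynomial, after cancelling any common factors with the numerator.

Step 1: combine F3, F4, F5 in parallel, giving (12*s^3 + 41*s^2 - 45*s + 10)/(8*s^3 + 2*s^2 - 32*s - 8)
Step 2: reduce the series chain F2, (F3+F4+F5), giving (36*s^4 + 135*s^3 - 94*s^2 - 15*s + 10)/(16*s^4 + 36*s^3 - 56*s^2 - 144*s - 32)
Step 3: parallel reduction of F1, (F2*(F3+F4+F5)), giving (60*s^5 + 241*s^4 - 348*s^3 + 519*s^2 + 12*s - 52)/(48*s^5 + 76*s^4 - 240*s^3 - 320*s^2 + 192*s + 64)
No further cancellation is possible in the step-3 result, so that is T(s). Its denominator becomes monic after dividing by the leading coefficient 48.

Therefore the answer is s^5 + 19*s^4/12 - 5*s^3 - 20*s^2/3 + 4*s + 4/3.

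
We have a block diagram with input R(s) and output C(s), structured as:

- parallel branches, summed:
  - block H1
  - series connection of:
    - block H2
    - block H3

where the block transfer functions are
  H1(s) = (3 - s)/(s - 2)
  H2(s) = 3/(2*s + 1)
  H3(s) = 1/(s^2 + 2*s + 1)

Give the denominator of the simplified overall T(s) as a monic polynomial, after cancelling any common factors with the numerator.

The answer is s^4 + s^3/2 - 3*s^2 - 7*s/2 - 1.

Reasoning:
Step 1 - cascade H2, H3 -> 3/(2*s^3 + 5*s^2 + 4*s + 1)
Step 2 - parallel reduction of H1, (H2*H3) -> (-2*s^4 + s^3 + 11*s^2 + 14*s - 3)/(2*s^4 + s^3 - 6*s^2 - 7*s - 2)
No further cancellation is possible in the step-2 result, so that is T(s). Its denominator becomes monic after dividing by the leading coefficient 2.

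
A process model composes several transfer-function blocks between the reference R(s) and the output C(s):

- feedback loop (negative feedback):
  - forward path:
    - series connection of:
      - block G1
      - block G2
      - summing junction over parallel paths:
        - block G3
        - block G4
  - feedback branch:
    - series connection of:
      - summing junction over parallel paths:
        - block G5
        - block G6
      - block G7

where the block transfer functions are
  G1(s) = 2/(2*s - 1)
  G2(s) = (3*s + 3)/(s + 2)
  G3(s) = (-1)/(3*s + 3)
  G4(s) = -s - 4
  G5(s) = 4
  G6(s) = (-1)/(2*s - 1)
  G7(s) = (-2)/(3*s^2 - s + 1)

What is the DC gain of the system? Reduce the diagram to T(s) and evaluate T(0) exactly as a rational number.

Step 1. combine G3, G4 in parallel -> (-3*s^2 - 15*s - 13)/(3*s + 3)
Step 2. cascade G1, G2, (G3+G4) -> (-6*s^2 - 30*s - 26)/(2*s^2 + 3*s - 2)
Step 3. sum the parallel branches G5, G6 -> (8*s - 5)/(2*s - 1)
Step 4. multiply (G5+G6), G7 (series) -> (10 - 16*s)/(6*s^3 - 5*s^2 + 3*s - 1)
Step 5. apply the feedback formula to (G1*G2*(G3+G4)), ((G5+G6)*G7) -> (-36*s^5 - 150*s^4 - 24*s^3 + 46*s^2 - 48*s + 26)/(12*s^5 + 8*s^4 + 75*s^3 + 437*s^2 + 107*s - 258)
DC gain: substitute s = 0 into T(s) from step 5: T(0) = 26/(-258) = -13/129.

Final answer: -13/129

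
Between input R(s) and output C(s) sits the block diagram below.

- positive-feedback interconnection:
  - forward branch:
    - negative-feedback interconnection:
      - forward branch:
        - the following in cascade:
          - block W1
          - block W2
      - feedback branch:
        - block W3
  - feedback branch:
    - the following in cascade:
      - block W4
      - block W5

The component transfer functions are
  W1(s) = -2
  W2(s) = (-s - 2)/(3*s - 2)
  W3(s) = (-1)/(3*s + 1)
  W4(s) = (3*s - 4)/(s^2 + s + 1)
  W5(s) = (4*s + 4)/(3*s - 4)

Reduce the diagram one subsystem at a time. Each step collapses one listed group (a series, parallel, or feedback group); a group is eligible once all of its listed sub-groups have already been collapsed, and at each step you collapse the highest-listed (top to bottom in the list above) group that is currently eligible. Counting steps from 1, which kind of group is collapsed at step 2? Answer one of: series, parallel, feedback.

Reducing step by step:

[1] cascade W1, W2
[2] feedback reduction of (W1*W2), W3
[3] cascade W4, W5
[4] feedback reduction of [(W1*W2)/(1+(W1*W2)*W3)], (W4*W5)
Step 2 collapses a feedback group.

Answer: feedback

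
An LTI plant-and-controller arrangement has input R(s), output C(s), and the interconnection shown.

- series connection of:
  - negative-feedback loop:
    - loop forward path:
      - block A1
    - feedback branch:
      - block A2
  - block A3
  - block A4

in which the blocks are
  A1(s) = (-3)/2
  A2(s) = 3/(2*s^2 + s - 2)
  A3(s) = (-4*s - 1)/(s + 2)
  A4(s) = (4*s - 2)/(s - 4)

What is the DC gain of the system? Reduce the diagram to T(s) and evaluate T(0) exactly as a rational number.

Reducing step by step:

1. apply the feedback formula to A1, A2 -> (-6*s^2 - 3*s + 6)/(4*s^2 + 2*s - 13)
2. multiply [A1/(1+A1*A2)], A3, A4 (series) -> (96*s^4 + 24*s^3 - 120*s^2 + 18*s + 12)/(4*s^4 - 6*s^3 - 49*s^2 + 10*s + 104)
Evaluating the step-2 result (the overall T(s)) at s = 0 gives T(0) = 12/104 = 3/26.

Answer: 3/26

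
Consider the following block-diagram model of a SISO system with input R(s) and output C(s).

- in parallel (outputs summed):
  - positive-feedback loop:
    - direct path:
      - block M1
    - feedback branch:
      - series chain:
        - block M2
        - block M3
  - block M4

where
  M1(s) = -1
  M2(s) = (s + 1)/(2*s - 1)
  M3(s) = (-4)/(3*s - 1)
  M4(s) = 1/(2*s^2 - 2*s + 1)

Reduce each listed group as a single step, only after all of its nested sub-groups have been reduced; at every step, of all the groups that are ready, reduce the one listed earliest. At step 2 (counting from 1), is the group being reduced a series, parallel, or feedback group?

Answer: feedback

Working:
Step 1. reduce the series chain M2, M3
Step 2. feedback reduction of M1, (M2*M3)
Step 3. add [M1/(1-M1*(M2*M3))], M4 (parallel)
So the answer for step 2 is feedback.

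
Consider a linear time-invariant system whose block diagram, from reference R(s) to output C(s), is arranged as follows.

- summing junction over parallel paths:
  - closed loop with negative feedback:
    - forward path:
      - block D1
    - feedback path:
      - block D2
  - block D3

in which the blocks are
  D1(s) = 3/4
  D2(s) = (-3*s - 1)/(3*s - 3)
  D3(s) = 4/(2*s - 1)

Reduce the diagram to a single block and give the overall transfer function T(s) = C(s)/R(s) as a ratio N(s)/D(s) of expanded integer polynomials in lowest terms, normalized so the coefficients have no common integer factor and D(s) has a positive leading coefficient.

Answer: (6*s^2 - 5*s - 17)/(2*s^2 - 11*s + 5)

Working:
Step 1 - reduce the feedback loop with forward D1 and return D2: (3*s - 3)/(s - 5)
Step 2 - sum the parallel branches [D1/(1+D1*D2)], D3, giving the overall T(s)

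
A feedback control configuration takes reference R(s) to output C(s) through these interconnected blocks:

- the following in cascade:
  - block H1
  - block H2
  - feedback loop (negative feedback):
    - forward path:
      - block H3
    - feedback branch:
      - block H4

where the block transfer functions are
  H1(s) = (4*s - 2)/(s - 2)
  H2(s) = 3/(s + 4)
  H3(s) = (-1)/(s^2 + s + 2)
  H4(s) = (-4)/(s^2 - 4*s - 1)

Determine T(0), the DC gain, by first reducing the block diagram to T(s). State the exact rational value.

1. apply the feedback formula to H3, H4 gives (-s^2 + 4*s + 1)/(s^4 - 3*s^3 - 3*s^2 - 9*s + 2)
2. multiply H1, H2, [H3/(1+H3*H4)] (series) gives (-12*s^3 + 54*s^2 - 12*s - 6)/(s^6 - s^5 - 17*s^4 + 9*s^3 + 8*s^2 + 76*s - 16)
Step 2 gives the overall T(s). Then T(0) = -6/(-16) = 3/8.

Hence the answer: 3/8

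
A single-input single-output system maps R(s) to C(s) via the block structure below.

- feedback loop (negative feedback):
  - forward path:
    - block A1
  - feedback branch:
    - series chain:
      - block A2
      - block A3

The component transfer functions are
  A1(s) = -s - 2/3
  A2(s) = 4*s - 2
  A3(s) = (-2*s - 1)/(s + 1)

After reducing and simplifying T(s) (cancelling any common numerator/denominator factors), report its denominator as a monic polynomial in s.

Reducing step by step:

[1] reduce the series chain A2, A3 gives (2 - 8*s^2)/(s + 1)
[2] apply the feedback formula to A1, (A2*A3) gives (-3*s^2 - 5*s - 2)/(24*s^3 + 16*s^2 - 3*s - 1)
No further cancellation is possible in the step-2 result, so that is T(s). Its denominator becomes monic after dividing by the leading coefficient 24.

Answer: s^3 + 2*s^2/3 - s/8 - 1/24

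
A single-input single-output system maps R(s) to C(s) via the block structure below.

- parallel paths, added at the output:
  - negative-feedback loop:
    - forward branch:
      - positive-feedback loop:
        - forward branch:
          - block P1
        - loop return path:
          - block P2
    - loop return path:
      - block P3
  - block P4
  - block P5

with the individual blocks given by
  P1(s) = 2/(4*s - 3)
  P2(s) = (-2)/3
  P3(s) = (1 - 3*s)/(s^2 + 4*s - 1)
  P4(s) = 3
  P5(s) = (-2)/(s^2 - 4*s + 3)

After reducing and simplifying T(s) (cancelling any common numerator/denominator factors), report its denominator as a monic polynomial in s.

Answer: s^5 - 5*s^4/12 - 31*s^3/2 + 85*s^2/3 - 97*s/6 + 11/4

Working:
1. close the feedback loop around P1, P2 = 6/(12*s - 5)
2. feedback reduction of [P1/(1-P1*P2)], P3 = (6*s^2 + 24*s - 6)/(12*s^3 + 43*s^2 - 50*s + 11)
3. sum the parallel branches [[P1/(1-P1*P2)]/(1+[P1/(1-P1*P2)]*P3)], P4, P5 = (36*s^5 - 9*s^4 - 582*s^3 + 850*s^2 - 386*s + 59)/(12*s^5 - 5*s^4 - 186*s^3 + 340*s^2 - 194*s + 33)
Step 3 gives the fully reduced T(s), with no common factor left to cancel. The denominator's leading coefficient is 12, so divide each of its coefficients by 12 to get the monic form.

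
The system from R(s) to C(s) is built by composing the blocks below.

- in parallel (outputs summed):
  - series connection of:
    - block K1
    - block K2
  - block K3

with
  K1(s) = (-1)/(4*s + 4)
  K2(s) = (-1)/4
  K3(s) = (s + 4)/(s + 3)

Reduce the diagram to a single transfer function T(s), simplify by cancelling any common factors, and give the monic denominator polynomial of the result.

Answer: s^2 + 4*s + 3

Working:
[1] multiply K1, K2 (series); result 1/(16*s + 16)
[2] add (K1*K2), K3 (parallel); result (16*s^2 + 81*s + 67)/(16*s^2 + 64*s + 48)
No further cancellation is possible in the step-2 result, so that is T(s). Its denominator becomes monic after dividing by the leading coefficient 16.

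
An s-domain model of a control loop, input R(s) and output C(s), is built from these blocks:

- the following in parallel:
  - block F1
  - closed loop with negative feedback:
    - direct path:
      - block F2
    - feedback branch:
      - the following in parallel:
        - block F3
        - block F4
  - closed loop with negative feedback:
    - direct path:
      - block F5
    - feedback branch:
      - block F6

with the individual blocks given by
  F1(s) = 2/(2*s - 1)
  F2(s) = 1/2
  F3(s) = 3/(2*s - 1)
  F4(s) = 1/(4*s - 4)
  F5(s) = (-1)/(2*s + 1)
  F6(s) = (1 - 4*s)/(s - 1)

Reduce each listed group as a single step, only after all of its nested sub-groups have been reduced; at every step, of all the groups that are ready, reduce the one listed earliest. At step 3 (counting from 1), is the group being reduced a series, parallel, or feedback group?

The answer is feedback.

Reasoning:
(1) sum the parallel branches F3, F4
(2) feedback reduction of F2, (F3+F4)
(3) close the feedback loop around F5, F6
(4) parallel reduction of F1, [F2/(1+F2*(F3+F4))], [F5/(1+F5*F6)]
Step 3 collapses a feedback group.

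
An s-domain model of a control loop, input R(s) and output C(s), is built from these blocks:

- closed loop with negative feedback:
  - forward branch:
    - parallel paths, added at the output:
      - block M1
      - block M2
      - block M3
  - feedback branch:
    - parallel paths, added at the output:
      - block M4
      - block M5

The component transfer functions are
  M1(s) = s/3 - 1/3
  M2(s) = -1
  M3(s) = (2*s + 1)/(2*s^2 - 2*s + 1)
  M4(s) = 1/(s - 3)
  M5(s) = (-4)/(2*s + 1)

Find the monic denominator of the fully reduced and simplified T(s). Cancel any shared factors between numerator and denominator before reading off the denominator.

Step 1. combine M1, M2, M3 in parallel; result (2*s^3 - 10*s^2 + 15*s - 1)/(6*s^2 - 6*s + 3)
Step 2. sum the parallel branches M4, M5; result (13 - 2*s)/(2*s^2 - 5*s - 3)
Step 3. feedback reduction of (M1+M2+M3), (M4+M5); result (4*s^5 - 30*s^4 + 74*s^3 - 47*s^2 - 40*s + 3)/(8*s^4 + 4*s^3 - 142*s^2 + 200*s - 22)
The result of step 3 is T(s) in lowest terms. Its denominator has leading coefficient 8; dividing the denominator through by 8 makes it monic.

Therefore the answer is s^4 + s^3/2 - 71*s^2/4 + 25*s - 11/4.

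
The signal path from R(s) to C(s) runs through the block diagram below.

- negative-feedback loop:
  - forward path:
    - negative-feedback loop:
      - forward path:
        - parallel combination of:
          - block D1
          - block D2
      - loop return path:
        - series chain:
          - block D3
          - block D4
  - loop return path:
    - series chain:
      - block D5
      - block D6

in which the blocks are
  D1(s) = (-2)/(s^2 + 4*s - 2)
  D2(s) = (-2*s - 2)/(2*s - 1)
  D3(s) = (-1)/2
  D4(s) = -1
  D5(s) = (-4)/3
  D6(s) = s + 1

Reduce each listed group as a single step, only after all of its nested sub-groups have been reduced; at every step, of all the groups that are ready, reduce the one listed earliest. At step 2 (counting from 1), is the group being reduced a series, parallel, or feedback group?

Step 1: add D1, D2 (parallel)
Step 2: series reduction of D3, D4
Step 3: close the feedback loop around (D1+D2), (D3*D4)
Step 4: cascade D5, D6
Step 5: apply the feedback formula to [(D1+D2)/(1+(D1+D2)*(D3*D4))], (D5*D6)
So the answer for step 2 is series.

Hence the answer: series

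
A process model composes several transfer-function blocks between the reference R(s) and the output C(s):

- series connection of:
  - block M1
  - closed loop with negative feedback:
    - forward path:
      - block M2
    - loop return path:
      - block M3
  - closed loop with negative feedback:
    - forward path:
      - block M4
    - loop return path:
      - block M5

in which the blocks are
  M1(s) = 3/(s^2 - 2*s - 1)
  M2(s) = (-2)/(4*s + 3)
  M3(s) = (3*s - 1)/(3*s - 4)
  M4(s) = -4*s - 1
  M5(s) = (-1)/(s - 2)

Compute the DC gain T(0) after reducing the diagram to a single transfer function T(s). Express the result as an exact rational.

1. apply the feedback formula to M2, M3 gives (8 - 6*s)/(12*s^2 - 13*s - 10)
2. reduce the feedback loop with forward M4 and return M5 gives (-4*s^2 + 7*s + 2)/(5*s - 1)
3. multiply M1, [M2/(1+M2*M3)], [M4/(1+M4*M5)] (series) gives (72*s^3 - 222*s^2 + 132*s + 48)/(60*s^5 - 197*s^4 + 57*s^3 + 161*s^2 + 17*s - 10)
That last expression is T(s); at s = 0 only the constant terms survive, so T(0) = 48/(-10) = -24/5.

Answer: -24/5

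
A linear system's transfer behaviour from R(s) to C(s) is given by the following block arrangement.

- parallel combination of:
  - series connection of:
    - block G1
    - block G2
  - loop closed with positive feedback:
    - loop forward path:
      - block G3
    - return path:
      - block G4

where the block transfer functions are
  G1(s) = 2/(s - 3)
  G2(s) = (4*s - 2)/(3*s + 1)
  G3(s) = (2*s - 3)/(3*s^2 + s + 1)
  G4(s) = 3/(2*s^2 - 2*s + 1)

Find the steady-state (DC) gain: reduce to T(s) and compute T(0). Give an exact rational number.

Reducing step by step:

Step 1 - multiply G1, G2 (series) = (8*s - 4)/(3*s^2 - 8*s - 3)
Step 2 - collapse the loop (G3 forward, G4 return) = (4*s^3 - 10*s^2 + 8*s - 3)/(6*s^4 - 4*s^3 + 3*s^2 - 7*s + 10)
Step 3 - sum the parallel branches (G1*G2), [G3/(1-G3*G4)] = (60*s^5 - 118*s^4 + 132*s^3 - 111*s^2 + 108*s - 31)/(18*s^6 - 60*s^5 + 23*s^4 - 33*s^3 + 77*s^2 - 59*s - 30)
The step-3 result is T(s). Setting s = 0: T(0) = -31/(-30) = 31/30.

Answer: 31/30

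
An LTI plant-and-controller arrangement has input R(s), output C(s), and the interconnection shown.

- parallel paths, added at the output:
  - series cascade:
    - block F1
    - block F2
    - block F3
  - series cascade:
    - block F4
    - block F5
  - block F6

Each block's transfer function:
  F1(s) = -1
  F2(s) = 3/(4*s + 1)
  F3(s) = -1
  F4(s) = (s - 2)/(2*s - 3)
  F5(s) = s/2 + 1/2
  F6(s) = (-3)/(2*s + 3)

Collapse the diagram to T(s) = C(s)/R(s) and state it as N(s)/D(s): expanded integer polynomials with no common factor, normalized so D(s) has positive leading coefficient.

Reducing step by step:

Step 1: multiply F1, F2, F3 (series) gives 3/(4*s + 1)
Step 2: reduce the series chain F4, F5 gives (s^2 - s - 2)/(4*s - 6)
Step 3: reduce the parallel group (F1*F2*F3), (F4*F5), F6; the result is T(s) itself (integer coefficients, no common factor, positive leading denominator coefficient)

Answer: (8*s^4 + 6*s^3 - 51*s^2 + 29*s - 42)/(32*s^3 + 8*s^2 - 72*s - 18)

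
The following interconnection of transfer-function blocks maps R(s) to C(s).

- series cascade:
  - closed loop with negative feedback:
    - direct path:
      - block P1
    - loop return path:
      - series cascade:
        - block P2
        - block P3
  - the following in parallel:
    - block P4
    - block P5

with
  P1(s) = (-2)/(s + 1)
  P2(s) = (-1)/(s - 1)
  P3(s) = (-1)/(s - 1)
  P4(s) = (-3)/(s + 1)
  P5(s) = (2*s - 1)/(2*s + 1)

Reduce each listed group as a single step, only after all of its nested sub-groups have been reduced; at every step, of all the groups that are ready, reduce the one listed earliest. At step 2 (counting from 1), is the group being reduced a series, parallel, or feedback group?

The answer is feedback.

Reasoning:
[1] cascade P2, P3
[2] reduce the feedback loop with forward P1 and return (P2*P3)
[3] parallel reduction of P4, P5
[4] reduce the series chain [P1/(1+P1*(P2*P3))], (P4+P5)
Step 2: feedback.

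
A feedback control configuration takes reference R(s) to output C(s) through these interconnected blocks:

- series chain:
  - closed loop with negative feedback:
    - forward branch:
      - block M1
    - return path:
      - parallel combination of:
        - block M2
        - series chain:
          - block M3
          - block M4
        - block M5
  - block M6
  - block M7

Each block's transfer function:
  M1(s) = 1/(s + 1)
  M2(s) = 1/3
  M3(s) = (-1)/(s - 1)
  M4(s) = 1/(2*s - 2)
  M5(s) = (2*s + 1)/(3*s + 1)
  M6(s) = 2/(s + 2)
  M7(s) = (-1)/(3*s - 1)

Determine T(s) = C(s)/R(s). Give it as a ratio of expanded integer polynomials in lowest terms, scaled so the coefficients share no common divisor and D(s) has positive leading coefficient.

The answer is (-36*s^3 + 60*s^2 - 12*s - 12)/(54*s^6 + 108*s^5 - 162*s^4 - 257*s^3 + 162*s^2 + 45*s - 22).

Reasoning:
[1] series reduction of M3, M4 gives (-1)/(2*s^2 - 4*s + 2)
[2] reduce the parallel group M2, (M3*M4), M5 gives (18*s^3 - 28*s^2 - 7*s + 5)/(18*s^3 - 30*s^2 + 6*s + 6)
[3] close the feedback loop around M1, (M2+(M3*M4)+M5) gives (18*s^3 - 30*s^2 + 6*s + 6)/(18*s^4 + 6*s^3 - 52*s^2 + 5*s + 11)
[4] multiply [M1/(1+M1*(M2+(M3*M4)+M5))], M6, M7 (series): this yields T(s), and no further normalization is needed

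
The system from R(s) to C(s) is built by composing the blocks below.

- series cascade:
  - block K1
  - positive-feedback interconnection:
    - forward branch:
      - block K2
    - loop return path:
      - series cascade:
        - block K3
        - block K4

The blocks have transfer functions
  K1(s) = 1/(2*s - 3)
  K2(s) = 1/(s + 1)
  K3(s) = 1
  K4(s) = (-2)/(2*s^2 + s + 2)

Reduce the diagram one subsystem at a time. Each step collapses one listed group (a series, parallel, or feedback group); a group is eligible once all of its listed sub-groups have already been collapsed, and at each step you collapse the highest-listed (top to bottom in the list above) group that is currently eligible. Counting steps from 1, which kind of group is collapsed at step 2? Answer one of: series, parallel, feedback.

(1) multiply K3, K4 (series)
(2) reduce the feedback loop with forward K2 and return (K3*K4)
(3) series reduction of K1, [K2/(1-K2*(K3*K4))]
So the answer for step 2 is feedback.

Answer: feedback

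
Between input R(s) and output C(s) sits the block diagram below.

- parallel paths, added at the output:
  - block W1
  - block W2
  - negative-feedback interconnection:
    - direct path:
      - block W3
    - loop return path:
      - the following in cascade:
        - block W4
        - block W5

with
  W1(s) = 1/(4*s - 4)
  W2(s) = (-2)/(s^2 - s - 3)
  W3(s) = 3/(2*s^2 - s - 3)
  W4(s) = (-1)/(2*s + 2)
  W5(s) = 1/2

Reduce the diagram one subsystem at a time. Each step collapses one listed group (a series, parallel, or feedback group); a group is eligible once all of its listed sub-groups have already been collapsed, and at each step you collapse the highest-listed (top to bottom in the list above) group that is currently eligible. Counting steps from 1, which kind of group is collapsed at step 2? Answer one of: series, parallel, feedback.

(1) multiply W4, W5 (series)
(2) reduce the feedback loop with forward W3 and return (W4*W5)
(3) combine W1, W2, [W3/(1+W3*(W4*W5))] in parallel
Step 2 collapses a feedback group.

Hence the answer: feedback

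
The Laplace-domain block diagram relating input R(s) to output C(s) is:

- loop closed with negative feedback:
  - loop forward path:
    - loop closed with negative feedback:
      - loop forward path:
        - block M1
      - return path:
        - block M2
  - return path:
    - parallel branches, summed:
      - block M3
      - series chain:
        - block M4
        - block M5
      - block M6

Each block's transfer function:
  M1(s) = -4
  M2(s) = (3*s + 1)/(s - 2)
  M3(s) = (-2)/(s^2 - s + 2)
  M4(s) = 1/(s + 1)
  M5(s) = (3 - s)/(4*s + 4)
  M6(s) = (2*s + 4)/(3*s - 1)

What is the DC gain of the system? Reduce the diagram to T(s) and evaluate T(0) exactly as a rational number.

Step 1. feedback reduction of M1, M2 gives (4*s - 8)/(11*s + 6)
Step 2. reduce the series chain M4, M5 gives (3 - s)/(4*s^2 + 8*s + 4)
Step 3. add M3, (M4*M5), M6 (parallel) gives (8*s^5 + 21*s^4 + 13*s^3 - 19*s^2 + 79*s + 34)/(12*s^5 + 8*s^4 + 8*s^3 + 32*s^2 + 12*s - 8)
Step 4. reduce the feedback loop with forward [M1/(1+M1*M2)] and return (M3+(M4*M5)+M6) gives (12*s^6 - 16*s^5 - 8*s^4 + 16*s^3 - 52*s^2 - 32*s + 16)/(41*s^6 + 45*s^5 + 5*s^4 + 55*s^3 + 198*s^2 - 128*s - 80)
Step 4 gives the overall T(s). Then T(0) = 16/(-80) = -1/5.

Final answer: -1/5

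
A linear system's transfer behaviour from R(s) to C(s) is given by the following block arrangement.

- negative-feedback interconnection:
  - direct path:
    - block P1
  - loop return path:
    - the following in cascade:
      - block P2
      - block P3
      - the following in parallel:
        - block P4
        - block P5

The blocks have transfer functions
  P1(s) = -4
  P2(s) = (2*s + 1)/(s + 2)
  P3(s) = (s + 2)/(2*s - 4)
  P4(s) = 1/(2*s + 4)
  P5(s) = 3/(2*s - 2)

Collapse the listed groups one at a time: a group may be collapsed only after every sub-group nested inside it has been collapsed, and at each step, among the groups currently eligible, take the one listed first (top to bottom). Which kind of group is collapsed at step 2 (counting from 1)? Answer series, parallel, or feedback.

Answer: series

Working:
Step 1. reduce the parallel group P4, P5
Step 2. cascade P2, P3, (P4+P5)
Step 3. feedback reduction of P1, (P2*P3*(P4+P5))
So the answer for step 2 is series.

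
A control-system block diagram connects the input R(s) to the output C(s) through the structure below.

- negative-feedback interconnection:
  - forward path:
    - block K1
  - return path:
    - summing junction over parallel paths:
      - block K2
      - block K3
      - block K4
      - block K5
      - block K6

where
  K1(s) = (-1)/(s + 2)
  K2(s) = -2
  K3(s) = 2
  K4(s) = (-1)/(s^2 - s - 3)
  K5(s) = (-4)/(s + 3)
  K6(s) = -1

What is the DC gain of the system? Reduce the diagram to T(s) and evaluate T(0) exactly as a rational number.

First reduce the diagram to T(s).

[1] parallel reduction of K2, K3, K4, K5, K6: (-s^3 - 6*s^2 + 9*s + 18)/(s^3 + 2*s^2 - 6*s - 9)
[2] reduce the feedback loop with forward K1 and return (K2+K3+K4+K5+K6): (-s^3 - 2*s^2 + 6*s + 9)/(s^4 + 5*s^3 + 4*s^2 - 30*s - 36)
The step-2 result is T(s). Setting s = 0: T(0) = 9/(-36) = -1/4.

Answer: -1/4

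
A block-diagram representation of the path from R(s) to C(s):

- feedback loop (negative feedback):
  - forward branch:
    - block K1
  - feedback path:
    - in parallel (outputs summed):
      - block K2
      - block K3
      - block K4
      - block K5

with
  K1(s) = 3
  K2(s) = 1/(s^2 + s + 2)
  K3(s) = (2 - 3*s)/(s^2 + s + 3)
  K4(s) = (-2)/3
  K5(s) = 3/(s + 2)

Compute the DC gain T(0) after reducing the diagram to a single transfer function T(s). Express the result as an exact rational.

[1] reduce the parallel group K2, K3, K4, K5; result (-2*s^5 - 8*s^4 - 20*s^3 + 11*s^2 + 16*s + 72)/(3*s^5 + 12*s^4 + 30*s^3 + 51*s^2 + 48*s + 36)
[2] close the feedback loop around K1, (K2+K3+K4+K5); result (-3*s^5 - 12*s^4 - 30*s^3 - 51*s^2 - 48*s - 36)/(s^5 + 4*s^4 + 10*s^3 - 28*s^2 - 32*s - 84)
The step-2 result is T(s). Setting s = 0: T(0) = -36/(-84) = 3/7.

Answer: 3/7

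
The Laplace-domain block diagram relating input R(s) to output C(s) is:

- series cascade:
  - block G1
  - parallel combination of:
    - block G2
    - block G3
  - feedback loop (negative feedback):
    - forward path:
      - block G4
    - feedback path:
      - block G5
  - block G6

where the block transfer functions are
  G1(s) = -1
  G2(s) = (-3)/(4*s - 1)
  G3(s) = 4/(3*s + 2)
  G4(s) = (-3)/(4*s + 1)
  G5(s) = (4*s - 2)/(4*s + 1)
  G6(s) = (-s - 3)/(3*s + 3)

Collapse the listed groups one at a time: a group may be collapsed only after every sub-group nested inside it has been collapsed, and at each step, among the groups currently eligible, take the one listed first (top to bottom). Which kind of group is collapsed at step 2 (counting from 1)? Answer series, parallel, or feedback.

Answer: feedback

Working:
1. parallel reduction of G2, G3
2. apply the feedback formula to G4, G5
3. multiply G1, (G2+G3), [G4/(1+G4*G5)], G6 (series)
So the answer for step 2 is feedback.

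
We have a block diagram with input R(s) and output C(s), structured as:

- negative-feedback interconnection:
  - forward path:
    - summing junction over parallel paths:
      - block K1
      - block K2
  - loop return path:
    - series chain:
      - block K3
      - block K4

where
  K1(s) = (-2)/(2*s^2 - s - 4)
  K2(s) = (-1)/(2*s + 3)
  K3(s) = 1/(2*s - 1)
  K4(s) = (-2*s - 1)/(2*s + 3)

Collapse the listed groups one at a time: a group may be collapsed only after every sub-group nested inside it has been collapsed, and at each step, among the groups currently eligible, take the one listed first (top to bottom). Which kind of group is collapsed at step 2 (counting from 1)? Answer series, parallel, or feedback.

1. reduce the parallel group K1, K2
2. multiply K3, K4 (series)
3. collapse the loop ((K1+K2) forward, (K3*K4) return)
Step 2: series.

Answer: series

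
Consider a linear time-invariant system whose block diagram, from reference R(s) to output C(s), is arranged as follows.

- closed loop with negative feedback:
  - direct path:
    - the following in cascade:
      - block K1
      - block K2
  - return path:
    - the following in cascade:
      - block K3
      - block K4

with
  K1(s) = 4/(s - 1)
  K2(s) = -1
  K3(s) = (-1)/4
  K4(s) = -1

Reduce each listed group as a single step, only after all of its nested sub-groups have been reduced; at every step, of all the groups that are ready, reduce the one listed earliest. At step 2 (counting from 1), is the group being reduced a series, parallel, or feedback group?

Answer: series

Working:
Step 1. multiply K1, K2 (series)
Step 2. combine K3, K4 in series
Step 3. reduce the feedback loop with forward (K1*K2) and return (K3*K4)
At step 2 the group reduced is series.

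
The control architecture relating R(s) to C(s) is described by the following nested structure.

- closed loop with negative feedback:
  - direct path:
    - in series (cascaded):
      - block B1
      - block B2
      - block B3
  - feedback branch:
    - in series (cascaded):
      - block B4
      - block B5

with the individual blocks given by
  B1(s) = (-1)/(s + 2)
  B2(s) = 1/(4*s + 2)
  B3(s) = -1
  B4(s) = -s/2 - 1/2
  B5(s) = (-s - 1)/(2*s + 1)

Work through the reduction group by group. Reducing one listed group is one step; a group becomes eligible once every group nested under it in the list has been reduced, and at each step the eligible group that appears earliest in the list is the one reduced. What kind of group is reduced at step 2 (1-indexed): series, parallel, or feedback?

1. cascade B1, B2, B3
2. combine B4, B5 in series
3. feedback reduction of (B1*B2*B3), (B4*B5)
At step 2 the group reduced is series.

Therefore the answer is series.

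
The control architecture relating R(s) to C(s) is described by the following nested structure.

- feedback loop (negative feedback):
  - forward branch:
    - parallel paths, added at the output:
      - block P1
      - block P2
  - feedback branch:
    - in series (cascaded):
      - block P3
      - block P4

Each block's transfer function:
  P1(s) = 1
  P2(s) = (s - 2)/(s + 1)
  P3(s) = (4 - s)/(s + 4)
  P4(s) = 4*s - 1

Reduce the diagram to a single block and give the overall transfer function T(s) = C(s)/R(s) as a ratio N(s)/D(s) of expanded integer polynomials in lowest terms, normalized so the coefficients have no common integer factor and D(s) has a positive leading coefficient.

First reduce the diagram to T(s).

Step 1: combine P1, P2 in parallel -> (2*s - 1)/(s + 1)
Step 2: combine P3, P4 in series -> (-4*s^2 + 17*s - 4)/(s + 4)
Step 3: feedback reduction of (P1+P2), (P3*P4); the result is T(s) itself (integer coefficients, no common factor, positive leading denominator coefficient)

Answer: (-2*s^2 - 7*s + 4)/(8*s^3 - 39*s^2 + 20*s - 8)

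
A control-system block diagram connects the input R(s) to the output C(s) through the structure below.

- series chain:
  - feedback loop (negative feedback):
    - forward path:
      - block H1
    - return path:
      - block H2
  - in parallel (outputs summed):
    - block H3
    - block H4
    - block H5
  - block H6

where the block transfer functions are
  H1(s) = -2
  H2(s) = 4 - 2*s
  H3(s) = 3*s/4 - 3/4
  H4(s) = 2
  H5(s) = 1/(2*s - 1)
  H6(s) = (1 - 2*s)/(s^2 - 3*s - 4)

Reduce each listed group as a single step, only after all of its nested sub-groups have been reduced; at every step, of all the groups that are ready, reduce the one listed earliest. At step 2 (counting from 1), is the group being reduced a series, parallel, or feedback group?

Step 1. feedback reduction of H1, H2
Step 2. sum the parallel branches H3, H4, H5
Step 3. combine [H1/(1+H1*H2)], (H3+H4+H5), H6 in series
Step 2: parallel.

Answer: parallel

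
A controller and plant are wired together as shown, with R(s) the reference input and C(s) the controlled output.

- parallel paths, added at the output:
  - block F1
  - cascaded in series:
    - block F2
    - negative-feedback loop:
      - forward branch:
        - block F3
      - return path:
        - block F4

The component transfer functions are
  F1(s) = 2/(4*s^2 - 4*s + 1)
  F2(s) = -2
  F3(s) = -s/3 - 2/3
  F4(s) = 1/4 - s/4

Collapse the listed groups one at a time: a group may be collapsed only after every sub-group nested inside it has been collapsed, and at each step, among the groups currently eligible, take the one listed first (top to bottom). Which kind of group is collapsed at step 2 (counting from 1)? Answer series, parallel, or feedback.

The answer is series.

Reasoning:
(1) reduce the feedback loop with forward F3 and return F4
(2) cascade F2, [F3/(1+F3*F4)]
(3) sum the parallel branches F1, (F2*[F3/(1+F3*F4)])
At step 2 the group reduced is series.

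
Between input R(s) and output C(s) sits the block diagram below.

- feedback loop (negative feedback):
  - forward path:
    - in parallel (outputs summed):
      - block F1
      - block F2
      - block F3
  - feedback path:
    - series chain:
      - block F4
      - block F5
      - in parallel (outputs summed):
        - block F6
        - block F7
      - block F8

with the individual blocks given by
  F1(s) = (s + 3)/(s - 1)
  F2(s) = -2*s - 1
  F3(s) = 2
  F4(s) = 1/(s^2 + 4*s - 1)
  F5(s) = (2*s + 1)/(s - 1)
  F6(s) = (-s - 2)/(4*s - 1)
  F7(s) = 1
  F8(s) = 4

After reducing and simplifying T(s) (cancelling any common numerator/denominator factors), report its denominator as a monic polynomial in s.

First reduce the diagram to T(s).

(1) parallel reduction of F1, F2, F3 -> (-2*s^2 + 4*s + 2)/(s - 1)
(2) add F6, F7 (parallel) -> (3*s - 3)/(4*s - 1)
(3) multiply F4, F5, (F6+F7), F8 (series) -> (24*s + 12)/(4*s^3 + 15*s^2 - 8*s + 1)
(4) close the feedback loop around (F1+F2+F3), (F4*F5*(F6+F7)*F8) -> (-8*s^5 - 14*s^4 + 84*s^3 - 4*s^2 - 12*s + 2)/(4*s^4 - 37*s^3 + 49*s^2 + 105*s + 23)
The result of step 4 is T(s) in lowest terms. Its denominator has leading coefficient 4; dividing the denominator through by 4 makes it monic.

Answer: s^4 - 37*s^3/4 + 49*s^2/4 + 105*s/4 + 23/4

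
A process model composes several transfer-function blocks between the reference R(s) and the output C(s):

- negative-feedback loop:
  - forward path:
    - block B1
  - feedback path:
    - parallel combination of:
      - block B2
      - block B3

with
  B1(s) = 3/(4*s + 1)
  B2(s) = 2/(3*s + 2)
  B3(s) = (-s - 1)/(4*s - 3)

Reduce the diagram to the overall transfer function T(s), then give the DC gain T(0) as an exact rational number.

Step 1: parallel reduction of B2, B3; result (-3*s^2 + 3*s - 8)/(12*s^2 - s - 6)
Step 2: reduce the feedback loop with forward B1 and return (B2+B3); result (36*s^2 - 3*s - 18)/(48*s^3 - s^2 - 16*s - 30)
The step-2 result is T(s). Setting s = 0: T(0) = -18/(-30) = 3/5.

Final answer: 3/5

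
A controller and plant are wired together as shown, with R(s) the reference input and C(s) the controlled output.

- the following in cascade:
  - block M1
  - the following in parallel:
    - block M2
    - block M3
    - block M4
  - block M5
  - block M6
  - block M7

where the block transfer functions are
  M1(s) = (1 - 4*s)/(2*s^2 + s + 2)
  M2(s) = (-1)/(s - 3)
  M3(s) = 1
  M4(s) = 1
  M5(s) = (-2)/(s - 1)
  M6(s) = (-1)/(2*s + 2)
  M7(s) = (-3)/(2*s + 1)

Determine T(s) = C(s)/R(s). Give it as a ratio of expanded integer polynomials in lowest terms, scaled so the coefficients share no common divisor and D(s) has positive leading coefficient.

Step 1: parallel reduction of M2, M3, M4, giving (2*s - 7)/(s - 3)
Step 2: cascade M1, (M2+M3+M4), M5, M6, M7: this yields T(s), and no further normalization is needed

Therefore the answer is (24*s^2 - 90*s + 21)/(4*s^6 - 8*s^5 - 11*s^4 - 5*s^3 + s^2 + 13*s + 6).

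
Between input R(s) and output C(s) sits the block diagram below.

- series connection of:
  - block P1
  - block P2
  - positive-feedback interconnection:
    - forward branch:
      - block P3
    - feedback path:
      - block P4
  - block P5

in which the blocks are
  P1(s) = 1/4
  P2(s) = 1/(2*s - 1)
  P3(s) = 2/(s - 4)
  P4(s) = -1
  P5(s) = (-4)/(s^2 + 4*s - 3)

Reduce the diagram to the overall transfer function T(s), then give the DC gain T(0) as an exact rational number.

(1) reduce the feedback loop with forward P3 and return P4 = 2/(s - 2)
(2) cascade P1, P2, [P3/(1-P3*P4)], P5 = (-2)/(2*s^4 + 3*s^3 - 24*s^2 + 23*s - 6)
DC gain: substitute s = 0 into T(s) from step 2: T(0) = -2/(-6) = 1/3.

Final answer: 1/3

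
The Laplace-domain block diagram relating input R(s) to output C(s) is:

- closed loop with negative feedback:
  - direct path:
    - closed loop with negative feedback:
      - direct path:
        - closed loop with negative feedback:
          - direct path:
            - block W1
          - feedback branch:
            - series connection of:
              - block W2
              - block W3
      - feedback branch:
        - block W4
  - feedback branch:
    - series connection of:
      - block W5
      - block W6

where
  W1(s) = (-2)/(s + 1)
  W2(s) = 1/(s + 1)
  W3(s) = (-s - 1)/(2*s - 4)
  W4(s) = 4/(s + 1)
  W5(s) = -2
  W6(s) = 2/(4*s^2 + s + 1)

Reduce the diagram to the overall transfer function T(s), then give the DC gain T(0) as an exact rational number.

First reduce the diagram to T(s).

(1) combine W2, W3 in series, giving (-1)/(2*s - 4)
(2) apply the feedback formula to W1, (W2*W3), giving (4 - 2*s)/(s^2 - s - 1)
(3) reduce the feedback loop with forward [W1/(1+W1*(W2*W3))] and return W4, giving (-2*s^2 + 2*s + 4)/(s^3 - 10*s + 15)
(4) combine W5, W6 in series, giving (-4)/(4*s^2 + s + 1)
(5) collapse the loop ([[W1/(1+W1*(W2*W3))]/(1+[W1/(1+W1*(W2*W3))]*W4)] forward, (W5*W6) return), giving (-8*s^4 + 6*s^3 + 16*s^2 + 6*s + 4)/(4*s^5 + s^4 - 39*s^3 + 58*s^2 - 3*s - 1)
DC gain: substitute s = 0 into T(s) from step 5: T(0) = 4/(-1) = -4.

Answer: -4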